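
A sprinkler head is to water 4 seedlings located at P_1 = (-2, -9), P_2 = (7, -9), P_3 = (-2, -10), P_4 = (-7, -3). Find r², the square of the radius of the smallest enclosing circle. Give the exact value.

58

A smallest enclosing disk is always determined by at most three of the input points on its boundary.
The farthest pair is P_2–P_4 with squared distance 232. The circle on this segment as diameter has centre (0, -6) and r² = 232/4 = 58.
Check P_1: distance² to centre = 13 ≤ 58, so it lies inside.
All remaining points lie in this disk, and no smaller disk contains both endpoints, so this is the minimum enclosing circle.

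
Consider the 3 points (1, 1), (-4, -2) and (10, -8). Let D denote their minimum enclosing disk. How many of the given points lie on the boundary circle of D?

Call the three points A, B, C in the order given.
Side lengths²: AB² = 34, AC² = 162, BC² = 232.
Since BC² = 232 ≥ 162 + 34 = 196, the angle opposite BC is not acute, so the smallest enclosing circle has BC as diameter.
Centre = midpoint of BC = (3, -5), r² = 232/4 = 58.
The points at distance exactly r from the centre are (-4, -2), (10, -8) — 2 points.

2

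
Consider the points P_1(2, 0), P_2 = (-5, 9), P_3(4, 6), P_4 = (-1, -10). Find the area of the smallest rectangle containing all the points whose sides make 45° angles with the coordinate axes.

241.5

In coordinates u = x + y, v = x − y the rectangle is axis-aligned; the map (x,y)→(u,v) scales areas by 2.
u-values: 2, 4, 10, -11; range = 10 − (-11) = 21.
v-values: 2, -14, -2, 9; range = 9 − (-14) = 23.
Area = (21 × 23) / 2 = 241.5.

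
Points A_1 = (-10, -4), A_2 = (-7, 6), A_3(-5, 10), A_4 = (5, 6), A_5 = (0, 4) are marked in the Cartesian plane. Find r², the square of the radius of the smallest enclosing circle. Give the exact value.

The minimum enclosing circle is determined by three boundary points: A_1, A_3, A_4.
Their circumcentre is (-2.6875, 1.28125) with r² = 81.3642578125.
The farthest remaining point A_2 is at distance² 40.8642578125 ≤ 81.3642578125.

81.3642578125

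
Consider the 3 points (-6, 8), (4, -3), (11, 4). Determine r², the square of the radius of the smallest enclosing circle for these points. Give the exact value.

67405/882

Call the three points A, B, C in the order given.
Side lengths²: AB² = 221, AC² = 305, BC² = 98.
Since AC² = 305 < 221 + 98 = 319, the triangle is acute, so the smallest enclosing circle is the circumcircle.
Circumcentre = (101/42, 235/42), r² = 67405/882.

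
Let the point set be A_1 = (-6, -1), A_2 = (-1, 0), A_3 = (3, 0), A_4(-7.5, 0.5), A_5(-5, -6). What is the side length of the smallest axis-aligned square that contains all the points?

The bounding box has width 10.5 and height 6.5.
An axis-aligned square enclosing the set must have side ≥ max(width, height).
So the minimum side is max(10.5, 6.5) = 10.5.

10.5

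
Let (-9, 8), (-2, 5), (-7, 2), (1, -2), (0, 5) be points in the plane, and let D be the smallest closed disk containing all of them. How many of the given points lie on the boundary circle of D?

By Welzl's lemma the MEC is supported by two points (diametrically opposite) or three points (on a circumcircle).
The farthest pair is (-9, 8)–(1, -2) with squared distance 200. The circle on this segment as diameter has centre (-4, 3) and r² = 200/4 = 50.
Check (-2, 5): distance² to centre = 8 ≤ 50, so it lies inside.
All remaining points lie in this disk, and no smaller disk contains both endpoints, so this is the minimum enclosing circle.
The points at distance exactly r from the centre are (-9, 8), (1, -2) — 2 points.

2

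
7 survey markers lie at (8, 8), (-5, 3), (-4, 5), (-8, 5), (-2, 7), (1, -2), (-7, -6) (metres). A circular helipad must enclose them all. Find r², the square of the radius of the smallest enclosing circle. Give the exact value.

105.25

The minimum enclosing circle of a finite set is fixed by two of the points (as a diameter) or three (as a circumcircle).
The farthest pair is (8, 8)–(-7, -6) with squared distance 421. The circle on this segment as diameter has centre (0.5, 1) and r² = 421/4 = 105.25.
Check (-5, 3): distance² to centre = 34.25 ≤ 105.25, so it lies inside.
All remaining points lie in this disk, and no smaller disk contains both endpoints, so this is the minimum enclosing circle.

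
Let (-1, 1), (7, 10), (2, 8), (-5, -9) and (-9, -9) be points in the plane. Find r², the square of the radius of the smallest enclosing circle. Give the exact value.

154.25

By Welzl's lemma the MEC is supported by two points (diametrically opposite) or three points (on a circumcircle).
The farthest pair is (7, 10)–(-9, -9) with squared distance 617. The circle on this segment as diameter has centre (-1, 0.5) and r² = 617/4 = 154.25.
Check (-1, 1): distance² to centre = 0.25 ≤ 154.25, so it lies inside.
All remaining points lie in this disk, and no smaller disk contains both endpoints, so this is the minimum enclosing circle.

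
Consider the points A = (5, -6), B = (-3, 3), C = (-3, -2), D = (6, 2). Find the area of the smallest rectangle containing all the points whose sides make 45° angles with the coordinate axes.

110.5

In coordinates u = x + y, v = x − y the rectangle is axis-aligned; the map (x,y)→(u,v) scales areas by 2.
u-values: -1, 0, -5, 8; range = 8 − (-5) = 13.
v-values: 11, -6, -1, 4; range = 11 − (-6) = 17.
Area = (13 × 17) / 2 = 110.5.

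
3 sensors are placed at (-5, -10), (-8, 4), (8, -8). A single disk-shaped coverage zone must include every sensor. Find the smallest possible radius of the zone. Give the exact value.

10

Call the three points A, B, C in the order given.
Side lengths²: AB² = 205, AC² = 173, BC² = 400.
Since BC² = 400 ≥ 205 + 173 = 378, the angle opposite BC is not acute, so the smallest enclosing circle has BC as diameter.
Centre = midpoint of BC = (0, -2), r² = 400/4 = 100.
r = √100 = 10.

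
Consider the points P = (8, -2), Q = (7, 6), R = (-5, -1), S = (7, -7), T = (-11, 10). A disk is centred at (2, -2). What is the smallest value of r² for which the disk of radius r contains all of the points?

313

The required radius is the distance from (2, -2) to the farthest point.
Squared distances: 36, 89, 50, 50, 313.
Maximum is 313, attained at T.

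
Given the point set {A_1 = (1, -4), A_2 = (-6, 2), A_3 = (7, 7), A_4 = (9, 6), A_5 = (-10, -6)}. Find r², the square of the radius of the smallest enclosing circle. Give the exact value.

By Welzl's lemma the MEC is supported by two points (diametrically opposite) or three points (on a circumcircle).
The farthest pair is A_4–A_5 with squared distance 505. The circle on this segment as diameter has centre (-0.5, 0) and r² = 505/4 = 126.25.
Check A_1: distance² to centre = 18.25 ≤ 126.25, so it lies inside.
All remaining points lie in this disk, and no smaller disk contains both endpoints, so this is the minimum enclosing circle.

126.25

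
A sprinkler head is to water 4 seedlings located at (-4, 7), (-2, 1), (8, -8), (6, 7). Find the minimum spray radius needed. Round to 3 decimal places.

9.605

By Welzl's lemma the MEC is supported by two points (diametrically opposite) or three points (on a circumcircle).
The farthest pair is (-4, 7)–(8, -8) with squared distance 369. The circle on this segment as diameter has centre (2, -0.5) and r² = 369/4 = 92.25.
Check (-2, 1): distance² to centre = 18.25 ≤ 92.25, so it lies inside.
All remaining points lie in this disk, and no smaller disk contains both endpoints, so this is the minimum enclosing circle.
r = √(92.25) ≈ 9.605.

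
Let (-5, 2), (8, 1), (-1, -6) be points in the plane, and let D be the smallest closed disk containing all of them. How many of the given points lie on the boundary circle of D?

3

Call the three points A, B, C in the order given.
Side lengths²: AB² = 170, AC² = 80, BC² = 130.
Since AB² = 170 < 130 + 80 = 210, the triangle is acute, so the smallest enclosing circle is the circumcircle.
Circumcentre = (1.4, 0.2), r² = 44.2.
The points at distance exactly r from the centre are (-5, 2), (8, 1), (-1, -6) — 3 points.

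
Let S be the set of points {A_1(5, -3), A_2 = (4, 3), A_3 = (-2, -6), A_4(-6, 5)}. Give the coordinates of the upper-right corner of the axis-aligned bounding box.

x-range [-6, 5], y-range [-6, 5].
The upper-right corner is (5, 5).

(5, 5)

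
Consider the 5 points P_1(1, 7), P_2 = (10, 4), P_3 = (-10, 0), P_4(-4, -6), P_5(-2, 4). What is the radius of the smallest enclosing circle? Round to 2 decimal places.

The farthest pair is P_2–P_3 with squared distance 416. The circle on this segment as diameter has centre (0, 2) and r² = 416/4 = 104.
Check P_1: distance² to centre = 26 ≤ 104, so it lies inside.
All remaining points lie in this disk, and no smaller disk contains both endpoints, so this is the minimum enclosing circle.
r = √104 ≈ 10.20.

10.20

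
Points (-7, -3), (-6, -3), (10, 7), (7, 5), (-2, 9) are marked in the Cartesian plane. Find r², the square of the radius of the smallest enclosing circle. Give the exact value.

By Welzl's lemma the MEC is supported by two points (diametrically opposite) or three points (on a circumcircle).
The farthest pair is (-7, -3)–(10, 7) with squared distance 389. The circle on this segment as diameter has centre (1.5, 2) and r² = 389/4 = 97.25.
Check (-6, -3): distance² to centre = 81.25 ≤ 97.25, so it lies inside.
All remaining points lie in this disk, and no smaller disk contains both endpoints, so this is the minimum enclosing circle.

97.25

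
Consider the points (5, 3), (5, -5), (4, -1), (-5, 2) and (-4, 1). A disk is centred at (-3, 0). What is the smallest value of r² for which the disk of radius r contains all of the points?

89

The required radius is the distance from (-3, 0) to the farthest point.
Squared distances: 73, 89, 50, 8, 2.
Maximum is 89, attained at (5, -5).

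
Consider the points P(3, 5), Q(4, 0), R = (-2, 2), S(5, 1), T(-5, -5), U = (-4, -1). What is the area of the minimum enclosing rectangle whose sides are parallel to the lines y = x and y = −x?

72

In coordinates u = x + y, v = x − y the rectangle is axis-aligned; the map (x,y)→(u,v) scales areas by 2.
u-values: 8, 4, 0, 6, -10, -5; range = 8 − (-10) = 18.
v-values: -2, 4, -4, 4, 0, -3; range = 4 − (-4) = 8.
Area = (18 × 8) / 2 = 72.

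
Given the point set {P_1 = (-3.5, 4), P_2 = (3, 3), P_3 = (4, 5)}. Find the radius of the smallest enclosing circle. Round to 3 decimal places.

Side lengths²: P_1P_2² = 43.25, P_1P_3² = 57.25, P_2P_3² = 5.
Since P_1P_3² = 57.25 ≥ 43.25 + 5 = 48.25, the angle opposite P_1P_3 is not acute, so the smallest enclosing circle has P_1P_3 as diameter.
Centre = midpoint of P_1P_3 = (0.25, 4.5), r² = 57.25/4 = 14.3125.
r = √(14.3125) ≈ 3.783.

3.783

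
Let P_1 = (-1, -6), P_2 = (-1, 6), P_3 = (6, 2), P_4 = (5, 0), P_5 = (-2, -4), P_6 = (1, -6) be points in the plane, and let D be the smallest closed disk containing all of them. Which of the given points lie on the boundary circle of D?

The minimum enclosing circle of a finite set is fixed by two of the points (as a diameter) or three (as a circumcircle).
The minimum enclosing circle is determined by three boundary points: P_1, P_2, P_3.
Their circumcentre is (3/14, 0) with r² = 7345/196.
The farthest remaining point P_6 is at distance² 7177/196 ≤ 7345/196.
The points at distance exactly r from the centre are P_1, P_2, P_3 — 3 points.

P_1, P_2, P_3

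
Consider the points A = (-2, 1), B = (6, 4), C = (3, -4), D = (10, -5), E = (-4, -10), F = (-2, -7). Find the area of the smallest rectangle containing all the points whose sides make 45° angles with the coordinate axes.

In coordinates u = x + y, v = x − y the rectangle is axis-aligned; the map (x,y)→(u,v) scales areas by 2.
u-values: -1, 10, -1, 5, -14, -9; range = 10 − (-14) = 24.
v-values: -3, 2, 7, 15, 6, 5; range = 15 − (-3) = 18.
Area = (24 × 18) / 2 = 216.

216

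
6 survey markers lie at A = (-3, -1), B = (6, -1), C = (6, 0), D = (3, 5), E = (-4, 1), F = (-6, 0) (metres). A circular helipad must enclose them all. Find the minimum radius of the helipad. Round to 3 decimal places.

A smallest enclosing disk is always determined by at most three of the input points on its boundary.
The minimum enclosing circle is determined by three boundary points: B, D, F.
Their circumcentre is (1/46, -11/46) with r² = 38425/1058.
The farthest remaining point C is at distance² 37873/1058 ≤ 38425/1058.
r = √(38425/1058) ≈ 6.026.

6.026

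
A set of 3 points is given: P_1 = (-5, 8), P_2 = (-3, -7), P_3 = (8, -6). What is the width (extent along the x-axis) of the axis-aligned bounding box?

13

max x = 8, min x = -5, so width = 13.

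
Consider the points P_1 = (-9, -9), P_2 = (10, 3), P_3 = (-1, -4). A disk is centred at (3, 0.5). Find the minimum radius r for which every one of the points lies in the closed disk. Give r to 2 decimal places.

The required radius is the distance from (3, 0.5) to the farthest point.
Squared distances: 234.25, 55.25, 36.25.
Maximum is 234.25, attained at P_1.
r = √(234.25) ≈ 15.31.

15.31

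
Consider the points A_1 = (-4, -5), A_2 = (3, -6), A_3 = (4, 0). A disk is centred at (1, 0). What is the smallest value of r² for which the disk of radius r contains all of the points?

The required radius is the distance from (1, 0) to the farthest point.
Squared distances: 50, 40, 9.
Maximum is 50, attained at A_1.

50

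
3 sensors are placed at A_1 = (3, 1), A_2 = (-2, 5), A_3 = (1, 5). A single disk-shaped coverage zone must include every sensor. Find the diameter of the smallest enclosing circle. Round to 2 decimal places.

Side lengths²: A_1A_2² = 41, A_1A_3² = 20, A_2A_3² = 9.
Since A_1A_2² = 41 ≥ 20 + 9 = 29, the angle opposite A_1A_2 is not acute, so the smallest enclosing circle has A_1A_2 as diameter.
Centre = midpoint of A_1A_2 = (0.5, 3), r² = 41/4 = 10.25.
Diameter = 2r = 2√(10.25) ≈ 6.40.

6.40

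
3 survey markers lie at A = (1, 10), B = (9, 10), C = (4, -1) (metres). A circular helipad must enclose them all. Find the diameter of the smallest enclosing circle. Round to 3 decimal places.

12.524

Side lengths²: AB² = 64, AC² = 130, BC² = 146.
Since BC² = 146 < 130 + 64 = 194, the triangle is acute, so the smallest enclosing circle is the circumcircle.
Circumcentre = (5, 57/11), r² = 4745/121.
Diameter = 2r = 2√(4745/121) ≈ 12.524.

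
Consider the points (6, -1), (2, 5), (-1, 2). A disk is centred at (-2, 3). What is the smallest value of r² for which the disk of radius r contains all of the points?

The required radius is the distance from (-2, 3) to the farthest point.
Squared distances: 80, 20, 2.
Maximum is 80, attained at (6, -1).

80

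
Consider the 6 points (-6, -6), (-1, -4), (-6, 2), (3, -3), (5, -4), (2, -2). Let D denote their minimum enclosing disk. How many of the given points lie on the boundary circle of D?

3

By Welzl's lemma the MEC is supported by two points (diametrically opposite) or three points (on a circumcircle).
The minimum enclosing circle is determined by three boundary points: (-6, -6), (-6, 2), (5, -4).
Their circumcentre is (-23/22, -2) with r² = 19625/484.
The farthest remaining point (3, -3) is at distance² 8405/484 ≤ 19625/484.
The points at distance exactly r from the centre are (-6, -6), (-6, 2), (5, -4) — 3 points.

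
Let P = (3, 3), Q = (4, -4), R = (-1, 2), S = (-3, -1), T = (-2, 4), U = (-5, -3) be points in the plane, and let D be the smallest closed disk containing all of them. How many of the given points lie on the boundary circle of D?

3

The minimum enclosing circle is determined by three boundary points: Q, T, U.
Their circumcentre is (-7/33, -10/11) with r² = 29725/1089.
The farthest remaining point P is at distance² 27877/1089 ≤ 29725/1089.
The points at distance exactly r from the centre are Q, T, U — 3 points.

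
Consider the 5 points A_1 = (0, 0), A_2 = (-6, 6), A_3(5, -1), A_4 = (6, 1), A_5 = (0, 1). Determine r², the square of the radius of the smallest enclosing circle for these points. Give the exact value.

The minimum enclosing circle of a finite set is fixed by two of the points (as a diameter) or three (as a circumcircle).
The minimum enclosing circle is determined by three boundary points: A_2, A_3, A_4.
Their circumcentre is (-15/58, 167/58) with r² = 71825/1682.
The farthest remaining point A_1 is at distance² 14057/1682 ≤ 71825/1682.

71825/1682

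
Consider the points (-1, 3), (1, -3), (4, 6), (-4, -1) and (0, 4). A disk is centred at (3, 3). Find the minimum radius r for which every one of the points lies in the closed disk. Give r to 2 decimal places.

The required radius is the distance from (3, 3) to the farthest point.
Squared distances: 16, 40, 10, 65, 10.
Maximum is 65, attained at (-4, -1).
r = √65 ≈ 8.06.

8.06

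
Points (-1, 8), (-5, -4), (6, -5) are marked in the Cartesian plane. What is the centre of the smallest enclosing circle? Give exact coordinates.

(33/34, 23/34)

Call the three points A, B, C in the order given.
Side lengths²: AB² = 160, AC² = 218, BC² = 122.
Since AC² = 218 < 160 + 122 = 282, the triangle is acute, so the smallest enclosing circle is the circumcircle.
Circumcentre = (33/34, 23/34), r² = 33245/578.
Centre = (33/34, 23/34).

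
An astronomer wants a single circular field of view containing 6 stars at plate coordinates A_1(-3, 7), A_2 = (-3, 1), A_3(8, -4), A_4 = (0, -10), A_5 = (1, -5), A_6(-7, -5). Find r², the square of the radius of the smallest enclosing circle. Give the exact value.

3725/49

The minimum enclosing circle of a finite set is fixed by two of the points (as a diameter) or three (as a circumcircle).
The minimum enclosing circle is determined by three boundary points: A_1, A_3, A_4.
Their circumcentre is (-2/7, -9/7) with r² = 3725/49.
The farthest remaining point A_6 is at distance² 2885/49 ≤ 3725/49.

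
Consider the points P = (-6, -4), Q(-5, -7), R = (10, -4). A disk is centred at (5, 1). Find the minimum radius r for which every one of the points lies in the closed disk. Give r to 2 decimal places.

The required radius is the distance from (5, 1) to the farthest point.
Squared distances: 146, 164, 50.
Maximum is 164, attained at Q.
r = √164 ≈ 12.81.

12.81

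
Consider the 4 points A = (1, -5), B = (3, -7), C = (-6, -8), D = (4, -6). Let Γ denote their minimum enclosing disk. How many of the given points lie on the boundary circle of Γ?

The farthest pair is C–D with squared distance 104. The circle on this segment as diameter has centre (-1, -7) and r² = 104/4 = 26.
Check A: distance² to centre = 8 ≤ 26, so it lies inside.
All remaining points lie in this disk, and no smaller disk contains both endpoints, so this is the minimum enclosing circle.
The points at distance exactly r from the centre are C, D — 2 points.

2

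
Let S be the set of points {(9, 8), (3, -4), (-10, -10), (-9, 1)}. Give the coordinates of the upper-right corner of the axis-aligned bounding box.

(9, 8)

x-range [-10, 9], y-range [-10, 8].
The upper-right corner is (9, 8).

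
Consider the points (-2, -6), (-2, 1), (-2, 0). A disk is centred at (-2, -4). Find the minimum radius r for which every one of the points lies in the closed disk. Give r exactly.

5

The required radius is the distance from (-2, -4) to the farthest point.
Squared distances: 4, 25, 16.
Maximum is 25, attained at (-2, 1).
r = √25 = 5.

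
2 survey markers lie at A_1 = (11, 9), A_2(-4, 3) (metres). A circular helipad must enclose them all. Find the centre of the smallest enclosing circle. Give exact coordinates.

The smallest circle enclosing two points has them as diameter endpoints.
Centre = midpoint = (3.5, 6); r² = |A_1A_2|²/4 = 261/4 = 65.25.
Centre = (3.5, 6).

(3.5, 6)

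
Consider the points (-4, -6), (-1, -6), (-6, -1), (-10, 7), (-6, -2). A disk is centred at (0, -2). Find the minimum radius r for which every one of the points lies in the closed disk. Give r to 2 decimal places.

13.45

The required radius is the distance from (0, -2) to the farthest point.
Squared distances: 32, 17, 37, 181, 36.
Maximum is 181, attained at (-10, 7).
r = √181 ≈ 13.45.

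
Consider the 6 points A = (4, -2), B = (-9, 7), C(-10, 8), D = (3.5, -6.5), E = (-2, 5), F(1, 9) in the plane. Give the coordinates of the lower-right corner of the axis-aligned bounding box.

x-range [-10, 4], y-range [-6.5, 9].
The lower-right corner is (4, -6.5).

(4, -6.5)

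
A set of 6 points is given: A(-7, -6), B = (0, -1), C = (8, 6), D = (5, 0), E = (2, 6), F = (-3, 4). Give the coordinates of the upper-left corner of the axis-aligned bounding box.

x-range [-7, 8], y-range [-6, 6].
The upper-left corner is (-7, 6).

(-7, 6)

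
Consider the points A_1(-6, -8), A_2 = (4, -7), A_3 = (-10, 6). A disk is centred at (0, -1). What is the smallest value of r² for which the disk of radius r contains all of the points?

149

The required radius is the distance from (0, -1) to the farthest point.
Squared distances: 85, 52, 149.
Maximum is 149, attained at A_3.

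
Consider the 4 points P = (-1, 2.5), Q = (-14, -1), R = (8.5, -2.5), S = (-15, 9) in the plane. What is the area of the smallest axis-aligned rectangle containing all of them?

270.25

x ranges over [-15, 8.5], width 23.5.
y ranges over [-2.5, 9], height 11.5.
Area = 23.5 × 11.5 = 270.25.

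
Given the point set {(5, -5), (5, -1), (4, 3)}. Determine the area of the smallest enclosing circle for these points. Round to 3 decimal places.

51.051

Call the three points A, B, C in the order given.
Side lengths²: AB² = 16, AC² = 65, BC² = 17.
Since AC² = 65 ≥ 17 + 16 = 33, the angle opposite AC is not acute, so the smallest enclosing circle has AC as diameter.
Centre = midpoint of AC = (4.5, -1), r² = 65/4 = 16.25.
Area = π·r² = π·16.25 ≈ 51.051.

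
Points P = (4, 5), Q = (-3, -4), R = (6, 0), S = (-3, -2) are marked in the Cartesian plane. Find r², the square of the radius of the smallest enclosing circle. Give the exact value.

The farthest pair is P–Q with squared distance 130. The circle on this segment as diameter has centre (0.5, 0.5) and r² = 130/4 = 32.5.
Check R: distance² to centre = 30.5 ≤ 32.5, so it lies inside.
All remaining points lie in this disk, and no smaller disk contains both endpoints, so this is the minimum enclosing circle.

32.5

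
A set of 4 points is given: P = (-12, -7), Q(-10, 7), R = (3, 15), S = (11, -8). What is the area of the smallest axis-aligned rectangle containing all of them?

x ranges over [-12, 11], width 23.
y ranges over [-8, 15], height 23.
Area = 23 × 23 = 529.

529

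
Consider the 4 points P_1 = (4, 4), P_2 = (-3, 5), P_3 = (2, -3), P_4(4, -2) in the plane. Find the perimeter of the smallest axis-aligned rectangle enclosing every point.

Width = max x − min x = 4 − (-3) = 7.
Height = max y − min y = 5 − (-3) = 8.
Perimeter = 2(7 + 8) = 30.

30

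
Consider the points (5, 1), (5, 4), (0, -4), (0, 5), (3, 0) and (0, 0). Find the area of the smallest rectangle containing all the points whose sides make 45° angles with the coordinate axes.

In coordinates u = x + y, v = x − y the rectangle is axis-aligned; the map (x,y)→(u,v) scales areas by 2.
u-values: 6, 9, -4, 5, 3, 0; range = 9 − (-4) = 13.
v-values: 4, 1, 4, -5, 3, 0; range = 4 − (-5) = 9.
Area = (13 × 9) / 2 = 58.5.

58.5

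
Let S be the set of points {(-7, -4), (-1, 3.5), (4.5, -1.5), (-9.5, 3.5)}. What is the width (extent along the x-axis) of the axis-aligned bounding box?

14

max x = 4.5, min x = -9.5, so width = 14.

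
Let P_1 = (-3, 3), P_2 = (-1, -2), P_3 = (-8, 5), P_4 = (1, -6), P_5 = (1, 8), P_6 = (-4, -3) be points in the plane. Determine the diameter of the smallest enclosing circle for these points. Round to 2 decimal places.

A smallest enclosing disk is always determined by at most three of the input points on its boundary.
The minimum enclosing circle is determined by three boundary points: P_3, P_4, P_5.
Their circumcentre is (-5/3, 1) with r² = 505/9.
The farthest remaining point P_6 is at distance² 193/9 ≤ 505/9.
Diameter = 2r = 2√(505/9) ≈ 14.98.

14.98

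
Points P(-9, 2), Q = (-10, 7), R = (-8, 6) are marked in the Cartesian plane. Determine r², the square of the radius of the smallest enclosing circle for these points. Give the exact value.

Side lengths²: PQ² = 26, PR² = 17, QR² = 5.
Since PQ² = 26 ≥ 17 + 5 = 22, the angle opposite PQ is not acute, so the smallest enclosing circle has PQ as diameter.
Centre = midpoint of PQ = (-9.5, 4.5), r² = 26/4 = 6.5.

6.5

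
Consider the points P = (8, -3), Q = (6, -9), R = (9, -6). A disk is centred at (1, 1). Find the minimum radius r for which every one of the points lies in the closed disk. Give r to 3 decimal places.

11.180

The required radius is the distance from (1, 1) to the farthest point.
Squared distances: 65, 125, 113.
Maximum is 125, attained at Q.
r = √125 ≈ 11.180.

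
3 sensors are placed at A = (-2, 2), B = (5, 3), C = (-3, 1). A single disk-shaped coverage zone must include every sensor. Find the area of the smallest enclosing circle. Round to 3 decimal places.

53.407

Side lengths²: AB² = 50, AC² = 2, BC² = 68.
Since BC² = 68 ≥ 50 + 2 = 52, the angle opposite BC is not acute, so the smallest enclosing circle has BC as diameter.
Centre = midpoint of BC = (1, 2), r² = 68/4 = 17.
Area = π·r² = π·17 ≈ 53.407.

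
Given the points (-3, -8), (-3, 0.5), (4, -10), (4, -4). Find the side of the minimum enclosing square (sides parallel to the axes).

The bounding box has width 7 and height 10.5.
An axis-aligned square enclosing the set must have side ≥ max(width, height).
So the minimum side is max(7, 10.5) = 10.5.

10.5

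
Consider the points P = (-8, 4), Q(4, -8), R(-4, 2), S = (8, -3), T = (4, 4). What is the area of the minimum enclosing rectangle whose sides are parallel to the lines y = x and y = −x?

144

In coordinates u = x + y, v = x − y the rectangle is axis-aligned; the map (x,y)→(u,v) scales areas by 2.
u-values: -4, -4, -2, 5, 8; range = 8 − (-4) = 12.
v-values: -12, 12, -6, 11, 0; range = 12 − (-12) = 24.
Area = (12 × 24) / 2 = 144.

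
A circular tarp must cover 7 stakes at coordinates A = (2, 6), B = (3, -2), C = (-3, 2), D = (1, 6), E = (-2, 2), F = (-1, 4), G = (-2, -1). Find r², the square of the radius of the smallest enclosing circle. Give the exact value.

325/18

A smallest enclosing disk is always determined by at most three of the input points on its boundary.
The minimum enclosing circle is determined by three boundary points: A, B, G.
Their circumcentre is (7/6, 11/6) with r² = 325/18.
The farthest remaining point C is at distance² 313/18 ≤ 325/18.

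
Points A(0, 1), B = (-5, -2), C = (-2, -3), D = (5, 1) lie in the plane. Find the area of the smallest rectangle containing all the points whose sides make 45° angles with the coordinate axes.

45.5

In coordinates u = x + y, v = x − y the rectangle is axis-aligned; the map (x,y)→(u,v) scales areas by 2.
u-values: 1, -7, -5, 6; range = 6 − (-7) = 13.
v-values: -1, -3, 1, 4; range = 4 − (-3) = 7.
Area = (13 × 7) / 2 = 45.5.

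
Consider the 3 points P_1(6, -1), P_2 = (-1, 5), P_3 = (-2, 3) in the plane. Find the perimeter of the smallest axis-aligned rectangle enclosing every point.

Width = max x − min x = 6 − (-2) = 8.
Height = max y − min y = 5 − (-1) = 6.
Perimeter = 2(8 + 6) = 28.

28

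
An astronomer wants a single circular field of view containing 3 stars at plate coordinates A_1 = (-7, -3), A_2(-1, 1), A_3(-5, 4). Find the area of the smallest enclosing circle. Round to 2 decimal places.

46.81

Side lengths²: A_1A_2² = 52, A_1A_3² = 53, A_2A_3² = 25.
Since A_1A_3² = 53 < 52 + 25 = 77, the triangle is acute, so the smallest enclosing circle is the circumcircle.
Circumcentre = (-81/17, 5/34), r² = 17225/1156.
Area = π·r² = π·17225/1156 ≈ 46.81.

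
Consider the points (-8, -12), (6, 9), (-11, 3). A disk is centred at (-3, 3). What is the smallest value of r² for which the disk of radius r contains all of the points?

The required radius is the distance from (-3, 3) to the farthest point.
Squared distances: 250, 117, 64.
Maximum is 250, attained at (-8, -12).

250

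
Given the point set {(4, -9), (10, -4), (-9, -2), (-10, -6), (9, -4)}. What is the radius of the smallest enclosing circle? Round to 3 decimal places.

A smallest enclosing disk is always determined by at most three of the input points on its boundary.
The farthest pair is (10, -4)–(-10, -6) with squared distance 404. The circle on this segment as diameter has centre (0, -5) and r² = 404/4 = 101.
Check (4, -9): distance² to centre = 32 ≤ 101, so it lies inside.
All remaining points lie in this disk, and no smaller disk contains both endpoints, so this is the minimum enclosing circle.
r = √101 ≈ 10.050.

10.050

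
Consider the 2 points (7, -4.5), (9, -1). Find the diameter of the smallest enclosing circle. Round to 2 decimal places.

4.03

The smallest circle enclosing two points has them as diameter endpoints.
Centre = midpoint = (8, -2.75); r² = |(7, -4.5)−(9, -1)|²/4 = 16.25/4 = 4.0625.
Diameter = 2r = 2√(4.0625) ≈ 4.03.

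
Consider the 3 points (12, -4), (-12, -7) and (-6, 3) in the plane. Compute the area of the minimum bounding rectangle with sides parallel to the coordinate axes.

x ranges over [-12, 12], width 24.
y ranges over [-7, 3], height 10.
Area = 24 × 10 = 240.

240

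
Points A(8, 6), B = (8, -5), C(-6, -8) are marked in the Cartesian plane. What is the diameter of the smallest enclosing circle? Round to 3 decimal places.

19.799

Side lengths²: AB² = 121, AC² = 392, BC² = 205.
Since AC² = 392 ≥ 205 + 121 = 326, the angle opposite AC is not acute, so the smallest enclosing circle has AC as diameter.
Centre = midpoint of AC = (1, -1), r² = 392/4 = 98.
Diameter = 2r = 2√98 ≈ 19.799.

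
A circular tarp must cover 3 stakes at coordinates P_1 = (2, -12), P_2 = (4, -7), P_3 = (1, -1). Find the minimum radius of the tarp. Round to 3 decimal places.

Side lengths²: P_1P_2² = 29, P_1P_3² = 122, P_2P_3² = 45.
Since P_1P_3² = 122 ≥ 45 + 29 = 74, the angle opposite P_1P_3 is not acute, so the smallest enclosing circle has P_1P_3 as diameter.
Centre = midpoint of P_1P_3 = (1.5, -6.5), r² = 122/4 = 30.5.
r = √(30.5) ≈ 5.523.

5.523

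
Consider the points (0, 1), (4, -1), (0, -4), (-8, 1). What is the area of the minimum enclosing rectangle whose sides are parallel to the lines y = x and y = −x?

In coordinates u = x + y, v = x − y the rectangle is axis-aligned; the map (x,y)→(u,v) scales areas by 2.
u-values: 1, 3, -4, -7; range = 3 − (-7) = 10.
v-values: -1, 5, 4, -9; range = 5 − (-9) = 14.
Area = (10 × 14) / 2 = 70.

70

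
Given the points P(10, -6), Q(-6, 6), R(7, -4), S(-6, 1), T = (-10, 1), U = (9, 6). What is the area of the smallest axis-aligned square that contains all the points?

The bounding box has width 20 and height 12.
An axis-aligned square enclosing the set must have side ≥ max(width, height).
So the minimum side is max(20, 12) = 20.
Area = 20² = 400.

400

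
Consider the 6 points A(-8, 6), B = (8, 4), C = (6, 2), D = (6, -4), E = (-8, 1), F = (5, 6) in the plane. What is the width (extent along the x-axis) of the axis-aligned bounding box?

16

max x = 8, min x = -8, so width = 16.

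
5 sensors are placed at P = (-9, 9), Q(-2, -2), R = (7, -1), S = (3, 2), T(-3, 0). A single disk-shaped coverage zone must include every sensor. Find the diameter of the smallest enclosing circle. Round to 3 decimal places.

By Welzl's lemma the MEC is supported by two points (diametrically opposite) or three points (on a circumcircle).
The farthest pair is P–R with squared distance 356. The circle on this segment as diameter has centre (-1, 4) and r² = 356/4 = 89.
Check Q: distance² to centre = 37 ≤ 89, so it lies inside.
All remaining points lie in this disk, and no smaller disk contains both endpoints, so this is the minimum enclosing circle.
Diameter = 2r = 2√89 ≈ 18.868.

18.868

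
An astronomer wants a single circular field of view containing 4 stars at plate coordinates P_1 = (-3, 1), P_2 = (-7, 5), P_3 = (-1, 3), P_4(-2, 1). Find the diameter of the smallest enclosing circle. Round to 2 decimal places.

A smallest enclosing disk is always determined by at most three of the input points on its boundary.
The minimum enclosing circle is determined by three boundary points: P_2, P_3, P_4.
Their circumcentre is (-59/14, 47/14) with r² = 1025/98.
The farthest remaining point P_1 is at distance² 689/98 ≤ 1025/98.
Diameter = 2r = 2√(1025/98) ≈ 6.47.

6.47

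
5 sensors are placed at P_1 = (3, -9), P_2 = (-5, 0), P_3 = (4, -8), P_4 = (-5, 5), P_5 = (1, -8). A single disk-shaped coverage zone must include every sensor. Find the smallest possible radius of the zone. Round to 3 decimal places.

The minimum enclosing circle of a finite set is fixed by two of the points (as a diameter) or three (as a circumcircle).
The farthest pair is P_1–P_4 with squared distance 260. The circle on this segment as diameter has centre (-1, -2) and r² = 260/4 = 65.
Check P_2: distance² to centre = 20 ≤ 65, so it lies inside.
All remaining points lie in this disk, and no smaller disk contains both endpoints, so this is the minimum enclosing circle.
r = √65 ≈ 8.062.

8.062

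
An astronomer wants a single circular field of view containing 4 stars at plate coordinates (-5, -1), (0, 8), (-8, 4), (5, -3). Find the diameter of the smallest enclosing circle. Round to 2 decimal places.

14.77

By Welzl's lemma the MEC is supported by two points (diametrically opposite) or three points (on a circumcircle).
The minimum enclosing circle is determined by three boundary points: (0, 8), (-8, 4), (5, -3).
Their circumcentre is (-37/27, 20/27) with r² = 39785/729.
The farthest remaining point (-5, -1) is at distance² 11813/729 ≤ 39785/729.
Diameter = 2r = 2√(39785/729) ≈ 14.77.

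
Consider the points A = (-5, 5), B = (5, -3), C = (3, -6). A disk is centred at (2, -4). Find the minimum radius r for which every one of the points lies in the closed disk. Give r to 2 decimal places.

11.40

The required radius is the distance from (2, -4) to the farthest point.
Squared distances: 130, 10, 5.
Maximum is 130, attained at A.
r = √130 ≈ 11.40.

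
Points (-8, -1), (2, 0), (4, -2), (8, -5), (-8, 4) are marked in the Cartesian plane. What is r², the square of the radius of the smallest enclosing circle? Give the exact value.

84.25

By Welzl's lemma the MEC is supported by two points (diametrically opposite) or three points (on a circumcircle).
The farthest pair is (8, -5)–(-8, 4) with squared distance 337. The circle on this segment as diameter has centre (0, -0.5) and r² = 337/4 = 84.25.
Check (-8, -1): distance² to centre = 64.25 ≤ 84.25, so it lies inside.
All remaining points lie in this disk, and no smaller disk contains both endpoints, so this is the minimum enclosing circle.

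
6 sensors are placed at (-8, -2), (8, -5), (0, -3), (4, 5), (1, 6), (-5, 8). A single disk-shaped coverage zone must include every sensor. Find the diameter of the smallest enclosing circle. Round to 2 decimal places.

The minimum enclosing circle of a finite set is fixed by two of the points (as a diameter) or three (as a circumcircle).
The minimum enclosing circle is determined by three boundary points: (-8, -2), (8, -5), (-5, 8).
Their circumcentre is (21/26, 21/26) with r² = 28885/338.
The farthest remaining point (4, 5) is at distance² 9385/338 ≤ 28885/338.
Diameter = 2r = 2√(28885/338) ≈ 18.49.

18.49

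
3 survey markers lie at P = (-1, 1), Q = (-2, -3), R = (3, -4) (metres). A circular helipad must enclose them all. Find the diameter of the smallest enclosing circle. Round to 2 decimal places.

Side lengths²: PQ² = 17, PR² = 41, QR² = 26.
Since PR² = 41 < 26 + 17 = 43, the triangle is acute, so the smallest enclosing circle is the circumcircle.
Circumcentre = (37/42, -67/42), r² = 9061/882.
Diameter = 2r = 2√(9061/882) ≈ 6.41.

6.41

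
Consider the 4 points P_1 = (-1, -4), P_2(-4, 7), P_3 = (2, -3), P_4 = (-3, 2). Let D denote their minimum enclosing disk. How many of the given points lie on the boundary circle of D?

3

A smallest enclosing disk is always determined by at most three of the input points on its boundary.
The minimum enclosing circle is determined by three boundary points: P_1, P_2, P_3.
Their circumcentre is (-23/18, 11/6) with r² = 5525/162.
The farthest remaining point P_4 is at distance² 485/162 ≤ 5525/162.
The points at distance exactly r from the centre are P_1, P_2, P_3 — 3 points.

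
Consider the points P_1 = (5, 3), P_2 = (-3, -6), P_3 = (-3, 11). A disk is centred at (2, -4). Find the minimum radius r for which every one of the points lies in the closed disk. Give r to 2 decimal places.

15.81

The required radius is the distance from (2, -4) to the farthest point.
Squared distances: 58, 29, 250.
Maximum is 250, attained at P_3.
r = √250 ≈ 15.81.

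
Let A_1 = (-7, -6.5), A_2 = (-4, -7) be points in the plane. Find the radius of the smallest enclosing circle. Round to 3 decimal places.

1.521

The smallest circle enclosing two points has them as diameter endpoints.
Centre = midpoint = (-5.5, -6.75); r² = |A_1A_2|²/4 = 9.25/4 = 2.3125.
r = √(2.3125) ≈ 1.521.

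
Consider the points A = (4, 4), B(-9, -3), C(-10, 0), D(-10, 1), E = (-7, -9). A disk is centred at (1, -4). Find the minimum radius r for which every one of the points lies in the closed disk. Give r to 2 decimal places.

The required radius is the distance from (1, -4) to the farthest point.
Squared distances: 73, 101, 137, 146, 89.
Maximum is 146, attained at D.
r = √146 ≈ 12.08.

12.08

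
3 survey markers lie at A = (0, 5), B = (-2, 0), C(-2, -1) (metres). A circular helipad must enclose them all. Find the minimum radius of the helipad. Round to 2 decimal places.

3.16

Side lengths²: AB² = 29, AC² = 40, BC² = 1.
Since AC² = 40 ≥ 29 + 1 = 30, the angle opposite AC is not acute, so the smallest enclosing circle has AC as diameter.
Centre = midpoint of AC = (-1, 2), r² = 40/4 = 10.
r = √10 ≈ 3.16.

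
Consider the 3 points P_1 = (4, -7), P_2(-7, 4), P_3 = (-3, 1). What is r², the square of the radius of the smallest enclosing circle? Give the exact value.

Side lengths²: P_1P_2² = 242, P_1P_3² = 113, P_2P_3² = 25.
Since P_1P_2² = 242 ≥ 113 + 25 = 138, the angle opposite P_1P_2 is not acute, so the smallest enclosing circle has P_1P_2 as diameter.
Centre = midpoint of P_1P_2 = (-1.5, -1.5), r² = 242/4 = 60.5.

60.5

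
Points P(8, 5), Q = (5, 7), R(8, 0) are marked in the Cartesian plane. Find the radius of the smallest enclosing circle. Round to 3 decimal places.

3.808

Side lengths²: PQ² = 13, PR² = 25, QR² = 58.
Since QR² = 58 ≥ 25 + 13 = 38, the angle opposite QR is not acute, so the smallest enclosing circle has QR as diameter.
Centre = midpoint of QR = (6.5, 3.5), r² = 58/4 = 14.5.
r = √(14.5) ≈ 3.808.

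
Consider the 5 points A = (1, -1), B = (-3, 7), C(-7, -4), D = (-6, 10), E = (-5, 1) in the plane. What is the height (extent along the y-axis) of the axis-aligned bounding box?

max y = 10, min y = -4, so height = 14.

14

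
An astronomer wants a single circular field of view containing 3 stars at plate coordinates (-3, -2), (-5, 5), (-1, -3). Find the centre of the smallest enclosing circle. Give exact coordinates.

(-3, 1)

Call the three points A, B, C in the order given.
Side lengths²: AB² = 53, AC² = 5, BC² = 80.
Since BC² = 80 ≥ 53 + 5 = 58, the angle opposite BC is not acute, so the smallest enclosing circle has BC as diameter.
Centre = midpoint of BC = (-3, 1), r² = 80/4 = 20.
Centre = (-3, 1).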